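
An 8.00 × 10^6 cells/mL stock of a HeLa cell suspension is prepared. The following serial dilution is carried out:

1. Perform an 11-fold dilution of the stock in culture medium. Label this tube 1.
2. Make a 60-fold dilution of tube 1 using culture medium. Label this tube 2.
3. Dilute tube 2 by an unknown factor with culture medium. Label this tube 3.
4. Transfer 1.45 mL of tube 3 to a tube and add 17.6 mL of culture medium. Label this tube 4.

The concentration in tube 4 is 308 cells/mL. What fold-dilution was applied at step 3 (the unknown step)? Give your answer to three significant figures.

3.00-fold

Step 1: 11-fold → factor 11
Step 2: 60-fold → factor 60
Step 3: unknown factor x
Step 4: 1.45 mL + 17.6 mL = 19.05 mL total → factor 19.05/1.45 = 13.138
Product of known-step factors = 8671
Overall factor = 8.00 × 10^6 cells/mL / (308 cells/mL) = 25974
x = 25974 / 8671 = 3.00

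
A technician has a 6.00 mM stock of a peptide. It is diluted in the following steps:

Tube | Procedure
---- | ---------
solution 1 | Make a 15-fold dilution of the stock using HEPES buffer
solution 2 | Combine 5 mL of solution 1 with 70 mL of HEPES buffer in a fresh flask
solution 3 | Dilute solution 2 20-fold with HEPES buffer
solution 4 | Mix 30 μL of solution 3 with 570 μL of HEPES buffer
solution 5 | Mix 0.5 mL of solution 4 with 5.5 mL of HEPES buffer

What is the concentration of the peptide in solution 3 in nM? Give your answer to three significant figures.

Step 1: 15-fold → factor 15
Step 2: 5 mL + 70 mL = 75 mL total → factor 75/5 = 15
Step 3: 20-fold → factor 20
Dilution factor through solution 3 = 15 × 15 × 20 = 4500
[solution 3] = 6.00 mM / 4500 = 0.001333 mM = 1.33 × 10^3 nM

1.33 × 10^3 nM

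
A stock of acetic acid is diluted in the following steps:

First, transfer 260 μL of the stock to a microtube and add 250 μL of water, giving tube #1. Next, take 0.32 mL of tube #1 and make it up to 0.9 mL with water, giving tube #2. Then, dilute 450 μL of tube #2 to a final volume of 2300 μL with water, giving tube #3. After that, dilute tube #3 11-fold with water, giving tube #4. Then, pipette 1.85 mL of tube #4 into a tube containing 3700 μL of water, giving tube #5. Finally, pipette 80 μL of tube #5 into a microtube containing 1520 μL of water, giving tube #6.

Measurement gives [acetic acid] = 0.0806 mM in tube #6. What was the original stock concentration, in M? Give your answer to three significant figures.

1.50 M

Step 1: 260 μL + 250 μL = 510 μL total → factor 510/260 = 1.9615
Step 2: 0.32 mL brought to 0.9 mL → factor 0.9/0.32 = 2.8125
Step 3: 450 μL brought to 2300 μL → factor 2300/450 = 5.1111
Step 4: 11-fold → factor 11
Step 5: 1.85 mL + 3700 μL = 5.55 mL total → factor 5.55/1.85 = 3
Step 6: 80 μL + 1520 μL = 1600 μL total → factor 1600/80 = 20
Overall dilution factor = 1.9615 × 2.8125 × 5.1111 × 11 × 3 × 20 = 18610
Stock = 0.0806 mM × 18610 = 1500 mM = 1.50 M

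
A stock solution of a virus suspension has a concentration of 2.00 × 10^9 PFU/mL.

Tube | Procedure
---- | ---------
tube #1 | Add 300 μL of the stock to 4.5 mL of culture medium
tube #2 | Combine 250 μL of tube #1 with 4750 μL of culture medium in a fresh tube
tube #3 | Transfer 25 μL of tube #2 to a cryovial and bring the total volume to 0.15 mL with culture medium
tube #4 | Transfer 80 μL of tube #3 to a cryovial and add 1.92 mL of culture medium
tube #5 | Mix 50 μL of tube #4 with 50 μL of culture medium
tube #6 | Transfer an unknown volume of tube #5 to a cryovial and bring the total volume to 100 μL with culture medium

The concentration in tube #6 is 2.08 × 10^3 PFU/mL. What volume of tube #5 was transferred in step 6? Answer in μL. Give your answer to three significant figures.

Step 1: 300 μL + 4.5 mL = 4800 μL total → factor 4800/300 = 16
Step 2: 250 μL + 4750 μL = 5000 μL total → factor 5000/250 = 20
Step 3: 25 μL brought to 0.15 mL → factor 150/25 = 6
Step 4: 80 μL + 1.92 mL = 2000 μL total → factor 2000/80 = 25
Step 5: 50 μL + 50 μL = 100 μL total → factor 100/50 = 2
Step 6: v brought to 100 μL → factor = 100 μL/v
Product of known-step factors = 96000
Overall factor = 2.00 × 10^9 PFU/mL / (2.08 × 10^3 PFU/mL) = 9.6154 × 10^5
Step-6 factor = 9.6154 × 10^5 / 96000 = 10.016
v = 100 μL / 10.016 = 9.98 μL

9.98 μL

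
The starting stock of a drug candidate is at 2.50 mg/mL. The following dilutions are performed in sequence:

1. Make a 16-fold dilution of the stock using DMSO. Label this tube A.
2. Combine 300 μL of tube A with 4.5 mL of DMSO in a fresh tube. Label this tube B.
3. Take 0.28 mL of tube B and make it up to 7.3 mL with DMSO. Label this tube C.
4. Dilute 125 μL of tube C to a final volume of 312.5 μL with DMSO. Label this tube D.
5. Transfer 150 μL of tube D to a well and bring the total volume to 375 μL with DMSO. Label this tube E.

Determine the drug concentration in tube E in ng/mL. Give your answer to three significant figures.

Step 1: 16-fold → factor 16
Step 2: 300 μL + 4.5 mL = 4800 μL total → factor 4800/300 = 16
Step 3: 0.28 mL brought to 7.3 mL → factor 7.3/0.28 = 26.071
Step 4: 125 μL brought to 312.5 μL → factor 312.5/125 = 2.5
Step 5: 150 μL brought to 375 μL → factor 375/150 = 2.5
Overall dilution factor = 16 × 16 × 26.071 × 2.5 × 2.5 = 41714
Final = 2.50 mg/mL / 41714 = 5.993 × 10^-5 mg/mL = 59.9 ng/mL

59.9 ng/mL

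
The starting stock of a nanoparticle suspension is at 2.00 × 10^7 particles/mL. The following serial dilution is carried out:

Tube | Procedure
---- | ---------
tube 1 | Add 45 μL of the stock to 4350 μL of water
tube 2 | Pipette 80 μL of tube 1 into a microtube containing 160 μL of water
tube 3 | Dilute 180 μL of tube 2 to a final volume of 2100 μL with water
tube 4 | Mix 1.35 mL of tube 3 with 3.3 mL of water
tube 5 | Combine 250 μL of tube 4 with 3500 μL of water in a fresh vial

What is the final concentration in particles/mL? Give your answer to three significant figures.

Step 1: 45 μL + 4350 μL = 4395 μL total → factor 4395/45 = 97.667
Step 2: 80 μL + 160 μL = 240 μL total → factor 240/80 = 3
Step 3: 180 μL brought to 2100 μL → factor 2100/180 = 11.667
Step 4: 1.35 mL + 3.3 mL = 4.65 mL total → factor 4.65/1.35 = 3.4444
Step 5: 250 μL + 3500 μL = 3750 μL total → factor 3750/250 = 15
Overall dilution factor = 97.667 × 3 × 11.667 × 3.4444 × 15 = 1.7661 × 10^5
Final = 2.00 × 10^7 particles/mL / 1.7661 × 10^5 = 113 particles/mL

113 particles/mL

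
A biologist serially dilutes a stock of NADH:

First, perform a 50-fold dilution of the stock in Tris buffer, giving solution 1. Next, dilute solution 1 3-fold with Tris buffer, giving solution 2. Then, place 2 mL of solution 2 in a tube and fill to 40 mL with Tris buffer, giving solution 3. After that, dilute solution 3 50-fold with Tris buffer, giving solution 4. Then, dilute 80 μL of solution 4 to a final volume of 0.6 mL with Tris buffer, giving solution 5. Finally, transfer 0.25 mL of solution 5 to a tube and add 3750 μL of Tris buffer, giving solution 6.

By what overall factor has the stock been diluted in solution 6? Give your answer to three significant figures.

1.80 × 10^7

Step 1: 50-fold → factor 50
Step 2: 3-fold → factor 3
Step 3: 2 mL brought to 40 mL → factor 40/2 = 20
Step 4: 50-fold → factor 50
Step 5: 80 μL brought to 0.6 mL → factor 600/80 = 7.5
Step 6: 0.25 mL + 3750 μL = 4 mL total → factor 4/0.25 = 16
Overall dilution factor = 50 × 3 × 20 × 50 × 7.5 × 16 = 1.8 × 10^7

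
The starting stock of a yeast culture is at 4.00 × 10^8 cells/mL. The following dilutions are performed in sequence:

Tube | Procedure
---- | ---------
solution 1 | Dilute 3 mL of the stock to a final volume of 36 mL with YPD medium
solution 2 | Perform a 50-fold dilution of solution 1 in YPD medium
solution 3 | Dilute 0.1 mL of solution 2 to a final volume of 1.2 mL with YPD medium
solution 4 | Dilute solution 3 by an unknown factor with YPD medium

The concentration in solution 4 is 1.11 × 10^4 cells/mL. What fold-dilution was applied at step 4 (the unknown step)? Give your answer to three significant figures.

Step 1: 3 mL brought to 36 mL → factor 36/3 = 12
Step 2: 50-fold → factor 50
Step 3: 0.1 mL brought to 1.2 mL → factor 1.2/0.1 = 12
Step 4: unknown factor x
Product of known-step factors = 7200
Overall factor = 4.00 × 10^8 cells/mL / (1.11 × 10^4 cells/mL) = 36036
x = 36036 / 7200 = 5.01

5.01-fold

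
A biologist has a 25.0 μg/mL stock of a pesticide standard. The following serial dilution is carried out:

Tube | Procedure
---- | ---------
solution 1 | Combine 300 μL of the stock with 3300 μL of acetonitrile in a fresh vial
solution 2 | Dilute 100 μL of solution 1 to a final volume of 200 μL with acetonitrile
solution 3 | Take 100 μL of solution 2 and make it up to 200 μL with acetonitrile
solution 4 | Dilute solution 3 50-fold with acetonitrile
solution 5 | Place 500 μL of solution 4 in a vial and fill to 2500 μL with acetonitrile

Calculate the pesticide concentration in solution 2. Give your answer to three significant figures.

Step 1: 300 μL + 3300 μL = 3600 μL total → factor 3600/300 = 12
Step 2: 100 μL brought to 200 μL → factor 200/100 = 2
Dilution factor through solution 2 = 12 × 2 = 24
[solution 2] = 25.0 μg/mL / 24 = 1.04 μg/mL

1.04 μg/mL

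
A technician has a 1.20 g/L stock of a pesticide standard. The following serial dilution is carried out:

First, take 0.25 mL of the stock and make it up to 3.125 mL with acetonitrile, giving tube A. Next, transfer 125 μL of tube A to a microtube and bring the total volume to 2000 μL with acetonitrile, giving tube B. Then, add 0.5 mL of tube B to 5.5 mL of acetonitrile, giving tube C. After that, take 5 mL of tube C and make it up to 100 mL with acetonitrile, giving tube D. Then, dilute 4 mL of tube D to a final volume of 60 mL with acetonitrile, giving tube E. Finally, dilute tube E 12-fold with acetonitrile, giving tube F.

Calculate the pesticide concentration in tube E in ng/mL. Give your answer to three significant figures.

Step 1: 0.25 mL brought to 3.125 mL → factor 3.125/0.25 = 12.5
Step 2: 125 μL brought to 2000 μL → factor 2000/125 = 16
Step 3: 0.5 mL + 5.5 mL = 6 mL total → factor 6/0.5 = 12
Step 4: 5 mL brought to 100 mL → factor 100/5 = 20
Step 5: 4 mL brought to 60 mL → factor 60/4 = 15
Dilution factor through tube E = 12.5 × 16 × 12 × 20 × 15 = 7.2 × 10^5
[tube E] = 1.20 g/L / 7.2 × 10^5 = 1.667 × 10^-6 g/L = 1.67 ng/mL

1.67 ng/mL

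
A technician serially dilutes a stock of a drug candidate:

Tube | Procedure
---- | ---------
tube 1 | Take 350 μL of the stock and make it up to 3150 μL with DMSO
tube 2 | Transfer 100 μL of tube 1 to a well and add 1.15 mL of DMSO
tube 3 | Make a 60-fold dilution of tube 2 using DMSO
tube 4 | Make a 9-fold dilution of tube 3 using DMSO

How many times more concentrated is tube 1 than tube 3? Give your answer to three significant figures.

750

Step 1: 350 μL brought to 3150 μL → factor 3150/350 = 9
Step 2: 100 μL + 1.15 mL = 1250 μL total → factor 1250/100 = 12.5
Step 3: 60-fold → factor 60
Dilution factor to tube 1 = 9; to tube 3 = 6750
[tube 1]/[tube 3] = (factor to tube 3)/(factor to tube 1) = 6750/9 = 750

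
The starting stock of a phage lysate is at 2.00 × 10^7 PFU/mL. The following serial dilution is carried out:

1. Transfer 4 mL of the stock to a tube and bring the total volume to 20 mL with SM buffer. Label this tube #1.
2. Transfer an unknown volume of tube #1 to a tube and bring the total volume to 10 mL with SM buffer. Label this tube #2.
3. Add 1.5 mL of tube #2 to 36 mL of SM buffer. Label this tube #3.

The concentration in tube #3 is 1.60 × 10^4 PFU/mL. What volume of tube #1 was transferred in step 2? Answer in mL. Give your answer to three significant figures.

1.00 mL

Step 1: 4 mL brought to 20 mL → factor 20/4 = 5
Step 2: v brought to 10 mL → factor = 10 mL/v
Step 3: 1.5 mL + 36 mL = 37.5 mL total → factor 37.5/1.5 = 25
Product of known-step factors = 125
Overall factor = 2.00 × 10^7 PFU/mL / (1.60 × 10^4 PFU/mL) = 1250
Step-2 factor = 1250 / 125 = 10
v = 10 mL / 10 = 1.00 mL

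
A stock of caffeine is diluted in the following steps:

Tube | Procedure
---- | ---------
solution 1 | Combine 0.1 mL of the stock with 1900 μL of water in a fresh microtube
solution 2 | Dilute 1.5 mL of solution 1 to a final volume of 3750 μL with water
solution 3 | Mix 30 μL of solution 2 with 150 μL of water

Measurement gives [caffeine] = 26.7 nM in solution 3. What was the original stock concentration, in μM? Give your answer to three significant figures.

Step 1: 0.1 mL + 1900 μL = 2 mL total → factor 2/0.1 = 20
Step 2: 1.5 mL brought to 3750 μL → factor 3.75/1.5 = 2.5
Step 3: 30 μL + 150 μL = 180 μL total → factor 180/30 = 6
Overall dilution factor = 20 × 2.5 × 6 = 300
Stock = 26.7 nM × 300 = 8010 nM = 8.01 μM

8.01 μM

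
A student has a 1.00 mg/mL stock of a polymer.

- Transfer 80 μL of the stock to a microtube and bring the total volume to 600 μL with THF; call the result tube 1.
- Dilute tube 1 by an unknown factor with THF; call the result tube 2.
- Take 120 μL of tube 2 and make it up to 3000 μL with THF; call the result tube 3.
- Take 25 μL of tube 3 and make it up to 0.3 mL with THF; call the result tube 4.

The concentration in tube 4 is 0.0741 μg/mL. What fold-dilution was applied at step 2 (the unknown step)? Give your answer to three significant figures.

Step 1: 80 μL brought to 600 μL → factor 600/80 = 7.5
Step 2: unknown factor x
Step 3: 120 μL brought to 3000 μL → factor 3000/120 = 25
Step 4: 25 μL brought to 0.3 mL → factor 300/25 = 12
Product of known-step factors = 2250
Overall factor = 1.00 mg/mL / (0.0741 μg/mL) = 13495
x = 13495 / 2250 = 6.00

6.00-fold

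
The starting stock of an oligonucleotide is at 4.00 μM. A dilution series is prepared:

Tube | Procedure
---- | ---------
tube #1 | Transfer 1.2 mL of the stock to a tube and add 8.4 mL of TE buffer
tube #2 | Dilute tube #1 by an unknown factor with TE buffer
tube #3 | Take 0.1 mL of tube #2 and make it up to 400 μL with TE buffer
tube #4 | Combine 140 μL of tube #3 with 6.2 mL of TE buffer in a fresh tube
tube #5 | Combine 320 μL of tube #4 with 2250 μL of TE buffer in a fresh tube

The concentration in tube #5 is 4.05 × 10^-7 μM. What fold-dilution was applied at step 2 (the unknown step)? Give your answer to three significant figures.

849-fold

Step 1: 1.2 mL + 8.4 mL = 9.6 mL total → factor 9.6/1.2 = 8
Step 2: unknown factor x
Step 3: 0.1 mL brought to 400 μL → factor 0.4/0.1 = 4
Step 4: 140 μL + 6.2 mL = 6340 μL total → factor 6340/140 = 45.286
Step 5: 320 μL + 2250 μL = 2570 μL total → factor 2570/320 = 8.0312
Product of known-step factors = 11638
Overall factor = 4.00 μM / (4.05 × 10^-7 μM) = 9.8765 × 10^6
x = 9.8765 × 10^6 / 11638 = 849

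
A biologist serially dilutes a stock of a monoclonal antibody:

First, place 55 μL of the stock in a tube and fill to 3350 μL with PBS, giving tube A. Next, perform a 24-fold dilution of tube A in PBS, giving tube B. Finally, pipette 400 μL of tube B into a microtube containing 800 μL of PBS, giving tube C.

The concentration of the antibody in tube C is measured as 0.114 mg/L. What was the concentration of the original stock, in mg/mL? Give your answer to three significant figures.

0.500 mg/mL

Step 1: 55 μL brought to 3350 μL → factor 3350/55 = 60.909
Step 2: 24-fold → factor 24
Step 3: 400 μL + 800 μL = 1200 μL total → factor 1200/400 = 3
Overall dilution factor = 60.909 × 24 × 3 = 4385.5
Stock = 0.114 mg/L × 4385.5 = 499.9 mg/L = 0.500 mg/mL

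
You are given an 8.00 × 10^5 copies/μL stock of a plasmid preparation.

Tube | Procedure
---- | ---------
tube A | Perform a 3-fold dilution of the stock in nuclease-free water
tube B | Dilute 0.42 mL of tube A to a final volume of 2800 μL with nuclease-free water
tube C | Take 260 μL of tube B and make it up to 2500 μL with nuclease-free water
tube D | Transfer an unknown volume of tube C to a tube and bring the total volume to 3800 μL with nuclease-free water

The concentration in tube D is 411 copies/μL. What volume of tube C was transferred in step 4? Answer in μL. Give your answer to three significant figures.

375 μL

Step 1: 3-fold → factor 3
Step 2: 0.42 mL brought to 2800 μL → factor 2.8/0.42 = 6.6667
Step 3: 260 μL brought to 2500 μL → factor 2500/260 = 9.6154
Step 4: v brought to 3800 μL → factor = 3800 μL/v
Product of known-step factors = 192.31
Overall factor = 8.00 × 10^5 copies/μL / (411 copies/μL) = 1946.5
Step-4 factor = 1946.5 / 192.31 = 10.122
v = 3800 μL / 10.122 = 375 μL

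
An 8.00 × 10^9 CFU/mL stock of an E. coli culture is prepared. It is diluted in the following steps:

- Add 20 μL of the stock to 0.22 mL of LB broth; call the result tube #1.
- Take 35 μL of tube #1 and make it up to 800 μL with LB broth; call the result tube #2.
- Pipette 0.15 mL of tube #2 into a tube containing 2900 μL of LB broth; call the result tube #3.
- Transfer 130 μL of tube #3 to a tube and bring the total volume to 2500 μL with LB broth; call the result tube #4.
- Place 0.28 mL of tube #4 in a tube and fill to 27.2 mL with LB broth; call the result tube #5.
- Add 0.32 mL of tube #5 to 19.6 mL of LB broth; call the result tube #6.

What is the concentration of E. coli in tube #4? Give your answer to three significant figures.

Step 1: 20 μL + 0.22 mL = 240 μL total → factor 240/20 = 12
Step 2: 35 μL brought to 800 μL → factor 800/35 = 22.857
Step 3: 0.15 mL + 2900 μL = 3.05 mL total → factor 3.05/0.15 = 20.333
Step 4: 130 μL brought to 2500 μL → factor 2500/130 = 19.231
Dilution factor through tube #4 = 12 × 22.857 × 20.333 × 19.231 = 1.0725 × 10^5
[tube #4] = 8.00 × 10^9 CFU/mL / 1.0725 × 10^5 = 7.46 × 10^4 CFU/mL

7.46 × 10^4 CFU/mL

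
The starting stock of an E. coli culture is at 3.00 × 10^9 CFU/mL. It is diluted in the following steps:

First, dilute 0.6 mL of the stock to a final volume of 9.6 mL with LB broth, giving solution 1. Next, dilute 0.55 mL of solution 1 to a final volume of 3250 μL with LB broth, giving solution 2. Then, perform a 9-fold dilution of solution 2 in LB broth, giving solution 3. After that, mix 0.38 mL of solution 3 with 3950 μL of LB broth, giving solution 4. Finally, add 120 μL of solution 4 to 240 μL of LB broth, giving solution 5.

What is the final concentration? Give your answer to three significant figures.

1.03 × 10^5 CFU/mL

Step 1: 0.6 mL brought to 9.6 mL → factor 9.6/0.6 = 16
Step 2: 0.55 mL brought to 3250 μL → factor 3.25/0.55 = 5.9091
Step 3: 9-fold → factor 9
Step 4: 0.38 mL + 3950 μL = 4.33 mL total → factor 4.33/0.38 = 11.395
Step 5: 120 μL + 240 μL = 360 μL total → factor 360/120 = 3
Overall dilution factor = 16 × 5.9091 × 9 × 11.395 × 3 = 29088
Final = 3.00 × 10^9 CFU/mL / 29088 = 1.03 × 10^5 CFU/mL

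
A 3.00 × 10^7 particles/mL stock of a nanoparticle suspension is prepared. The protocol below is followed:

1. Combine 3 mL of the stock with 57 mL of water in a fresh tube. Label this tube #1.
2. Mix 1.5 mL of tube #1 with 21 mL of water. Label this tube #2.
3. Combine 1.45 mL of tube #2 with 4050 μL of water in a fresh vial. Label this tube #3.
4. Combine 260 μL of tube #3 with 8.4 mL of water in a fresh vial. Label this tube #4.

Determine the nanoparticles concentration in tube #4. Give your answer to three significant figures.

Step 1: 3 mL + 57 mL = 60 mL total → factor 60/3 = 20
Step 2: 1.5 mL + 21 mL = 22.5 mL total → factor 22.5/1.5 = 15
Step 3: 1.45 mL + 4050 μL = 5.5 mL total → factor 5.5/1.45 = 3.7931
Step 4: 260 μL + 8.4 mL = 8660 μL total → factor 8660/260 = 33.308
Overall dilution factor = 20 × 15 × 3.7931 × 33.308 = 37902
Final = 3.00 × 10^7 particles/mL / 37902 = 792 particles/mL

792 particles/mL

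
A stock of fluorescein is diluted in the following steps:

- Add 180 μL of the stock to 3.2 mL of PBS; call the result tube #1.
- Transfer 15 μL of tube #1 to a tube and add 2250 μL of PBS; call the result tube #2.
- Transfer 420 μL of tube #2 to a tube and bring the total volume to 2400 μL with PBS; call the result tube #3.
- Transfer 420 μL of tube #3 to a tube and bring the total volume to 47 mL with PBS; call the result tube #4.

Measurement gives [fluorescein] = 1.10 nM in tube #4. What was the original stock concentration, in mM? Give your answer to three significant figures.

1.99 mM

Step 1: 180 μL + 3.2 mL = 3380 μL total → factor 3380/180 = 18.778
Step 2: 15 μL + 2250 μL = 2265 μL total → factor 2265/15 = 151
Step 3: 420 μL brought to 2400 μL → factor 2400/420 = 5.7143
Step 4: 420 μL brought to 47 mL → factor 47000/420 = 111.9
Overall dilution factor = 18.778 × 151 × 5.7143 × 111.9 = 1.8131 × 10^6
Stock = 1.10 nM × 1.8131 × 10^6 = 1.994 × 10^6 nM = 1.99 mM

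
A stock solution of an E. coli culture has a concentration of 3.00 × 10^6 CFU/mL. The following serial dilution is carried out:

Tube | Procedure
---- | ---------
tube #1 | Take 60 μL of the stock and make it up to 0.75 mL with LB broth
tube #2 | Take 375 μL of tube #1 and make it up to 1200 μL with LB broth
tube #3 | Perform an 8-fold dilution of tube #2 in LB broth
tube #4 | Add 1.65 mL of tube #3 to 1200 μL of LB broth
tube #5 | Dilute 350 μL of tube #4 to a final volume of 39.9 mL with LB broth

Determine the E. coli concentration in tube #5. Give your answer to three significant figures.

47.6 CFU/mL

Step 1: 60 μL brought to 0.75 mL → factor 750/60 = 12.5
Step 2: 375 μL brought to 1200 μL → factor 1200/375 = 3.2
Step 3: 8-fold → factor 8
Step 4: 1.65 mL + 1200 μL = 2.85 mL total → factor 2.85/1.65 = 1.7273
Step 5: 350 μL brought to 39.9 mL → factor 39900/350 = 114
Overall dilution factor = 12.5 × 3.2 × 8 × 1.7273 × 114 = 63011
Final = 3.00 × 10^6 CFU/mL / 63011 = 47.6 CFU/mL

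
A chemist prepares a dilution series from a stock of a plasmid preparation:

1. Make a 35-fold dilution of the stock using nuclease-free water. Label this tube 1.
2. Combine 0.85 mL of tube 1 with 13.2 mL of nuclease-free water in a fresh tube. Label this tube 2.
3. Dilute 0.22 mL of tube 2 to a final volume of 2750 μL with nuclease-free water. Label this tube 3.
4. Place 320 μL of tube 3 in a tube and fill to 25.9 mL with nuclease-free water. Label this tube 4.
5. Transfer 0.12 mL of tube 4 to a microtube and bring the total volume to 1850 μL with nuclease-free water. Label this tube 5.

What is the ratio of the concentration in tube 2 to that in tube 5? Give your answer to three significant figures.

Step 1: 35-fold → factor 35
Step 2: 0.85 mL + 13.2 mL = 14.05 mL total → factor 14.05/0.85 = 16.529
Step 3: 0.22 mL brought to 2750 μL → factor 2.75/0.22 = 12.5
Step 4: 320 μL brought to 25.9 mL → factor 25900/320 = 80.938
Step 5: 0.12 mL brought to 1850 μL → factor 1.85/0.12 = 15.417
Dilution factor to tube 2 = 578.53; to tube 5 = 9.0235 × 10^6
[tube 2]/[tube 5] = (factor to tube 5)/(factor to tube 2) = 9.0235 × 10^6/578.53 = 1.56 × 10^4

1.56 × 10^4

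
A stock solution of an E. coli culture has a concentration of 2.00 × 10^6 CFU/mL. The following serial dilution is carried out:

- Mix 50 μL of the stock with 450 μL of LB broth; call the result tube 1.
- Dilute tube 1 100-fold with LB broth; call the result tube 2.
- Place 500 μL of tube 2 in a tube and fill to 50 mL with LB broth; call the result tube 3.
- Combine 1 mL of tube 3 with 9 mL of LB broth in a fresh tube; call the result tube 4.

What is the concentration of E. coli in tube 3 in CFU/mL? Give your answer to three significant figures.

Step 1: 50 μL + 450 μL = 500 μL total → factor 500/50 = 10
Step 2: 100-fold → factor 100
Step 3: 500 μL brought to 50 mL → factor 50000/500 = 100
Dilution factor through tube 3 = 10 × 100 × 100 = 1 × 10^5
[tube 3] = 2.00 × 10^6 CFU/mL / 1 × 10^5 = 20.0 CFU/mL

20.0 CFU/mL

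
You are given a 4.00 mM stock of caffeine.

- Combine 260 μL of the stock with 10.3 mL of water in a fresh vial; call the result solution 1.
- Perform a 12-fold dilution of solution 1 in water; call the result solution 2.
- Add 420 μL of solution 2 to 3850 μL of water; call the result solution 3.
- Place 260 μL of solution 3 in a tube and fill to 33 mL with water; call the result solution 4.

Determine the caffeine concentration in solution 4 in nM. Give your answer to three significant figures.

6.36 nM

Step 1: 260 μL + 10.3 mL = 10560 μL total → factor 10560/260 = 40.615
Step 2: 12-fold → factor 12
Step 3: 420 μL + 3850 μL = 4270 μL total → factor 4270/420 = 10.167
Step 4: 260 μL brought to 33 mL → factor 33000/260 = 126.92
Overall dilution factor = 40.615 × 12 × 10.167 × 126.92 = 6.2891 × 10^5
Final = 4.00 mM / 6.2891 × 10^5 = 6.360 × 10^-6 mM = 6.36 nM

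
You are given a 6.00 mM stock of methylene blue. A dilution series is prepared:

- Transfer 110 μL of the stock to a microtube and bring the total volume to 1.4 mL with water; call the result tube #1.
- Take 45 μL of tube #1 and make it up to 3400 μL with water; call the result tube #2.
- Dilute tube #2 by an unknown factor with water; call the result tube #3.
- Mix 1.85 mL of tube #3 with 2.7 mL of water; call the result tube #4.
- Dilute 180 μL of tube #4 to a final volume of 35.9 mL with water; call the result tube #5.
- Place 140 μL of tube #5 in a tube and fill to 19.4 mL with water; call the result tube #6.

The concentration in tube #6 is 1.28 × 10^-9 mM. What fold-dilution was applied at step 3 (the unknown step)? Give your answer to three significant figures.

Step 1: 110 μL brought to 1.4 mL → factor 1400/110 = 12.727
Step 2: 45 μL brought to 3400 μL → factor 3400/45 = 75.556
Step 3: unknown factor x
Step 4: 1.85 mL + 2.7 mL = 4.55 mL total → factor 4.55/1.85 = 2.4595
Step 5: 180 μL brought to 35.9 mL → factor 35900/180 = 199.44
Step 6: 140 μL brought to 19.4 mL → factor 19400/140 = 138.57
Product of known-step factors = 6.5364 × 10^7
Overall factor = 6.00 mM / (1.28 × 10^-9 mM) = 4.6875 × 10^9
x = 4.6875 × 10^9 / 6.5364 × 10^7 = 71.7

71.7-fold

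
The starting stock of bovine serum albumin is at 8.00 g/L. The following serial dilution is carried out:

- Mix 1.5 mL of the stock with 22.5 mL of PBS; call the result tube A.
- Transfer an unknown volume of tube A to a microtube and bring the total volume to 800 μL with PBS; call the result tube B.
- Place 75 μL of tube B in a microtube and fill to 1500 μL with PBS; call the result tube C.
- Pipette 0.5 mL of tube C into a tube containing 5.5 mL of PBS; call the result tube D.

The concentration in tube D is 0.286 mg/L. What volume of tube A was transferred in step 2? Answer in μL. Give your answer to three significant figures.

Step 1: 1.5 mL + 22.5 mL = 24 mL total → factor 24/1.5 = 16
Step 2: v brought to 800 μL → factor = 800 μL/v
Step 3: 75 μL brought to 1500 μL → factor 1500/75 = 20
Step 4: 0.5 mL + 5.5 mL = 6 mL total → factor 6/0.5 = 12
Product of known-step factors = 3840
Overall factor = 8.00 g/L / (0.286 mg/L) = 27972
Step-2 factor = 27972 / 3840 = 7.2844
v = 800 μL / 7.2844 = 110 μL

110 μL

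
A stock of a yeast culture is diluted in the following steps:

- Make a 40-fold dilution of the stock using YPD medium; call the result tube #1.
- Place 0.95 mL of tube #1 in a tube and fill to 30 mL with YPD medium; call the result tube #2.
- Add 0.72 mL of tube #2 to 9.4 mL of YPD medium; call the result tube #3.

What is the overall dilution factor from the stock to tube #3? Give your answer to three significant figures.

1.78 × 10^4

Step 1: 40-fold → factor 40
Step 2: 0.95 mL brought to 30 mL → factor 30/0.95 = 31.579
Step 3: 0.72 mL + 9.4 mL = 10.12 mL total → factor 10.12/0.72 = 14.056
Overall dilution factor = 40 × 31.579 × 14.056 = 17754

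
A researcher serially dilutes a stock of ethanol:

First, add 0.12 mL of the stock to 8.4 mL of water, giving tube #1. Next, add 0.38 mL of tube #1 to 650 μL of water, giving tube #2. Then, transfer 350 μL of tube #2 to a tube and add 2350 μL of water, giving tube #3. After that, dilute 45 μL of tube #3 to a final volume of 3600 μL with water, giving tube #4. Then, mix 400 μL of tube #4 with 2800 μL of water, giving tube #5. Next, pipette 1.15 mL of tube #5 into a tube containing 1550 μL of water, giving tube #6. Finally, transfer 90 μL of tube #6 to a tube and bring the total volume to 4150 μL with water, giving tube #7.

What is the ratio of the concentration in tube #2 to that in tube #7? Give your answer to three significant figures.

Step 1: 0.12 mL + 8.4 mL = 8.52 mL total → factor 8.52/0.12 = 71
Step 2: 0.38 mL + 650 μL = 1.03 mL total → factor 1.03/0.38 = 2.7105
Step 3: 350 μL + 2350 μL = 2700 μL total → factor 2700/350 = 7.7143
Step 4: 45 μL brought to 3600 μL → factor 3600/45 = 80
Step 5: 400 μL + 2800 μL = 3200 μL total → factor 3200/400 = 8
Step 6: 1.15 mL + 1550 μL = 2.7 mL total → factor 2.7/1.15 = 2.3478
Step 7: 90 μL brought to 4150 μL → factor 4150/90 = 46.111
Dilution factor to tube #2 = 192.45; to tube #7 = 1.0286 × 10^8
[tube #2]/[tube #7] = (factor to tube #7)/(factor to tube #2) = 1.0286 × 10^8/192.45 = 5.34 × 10^5

5.34 × 10^5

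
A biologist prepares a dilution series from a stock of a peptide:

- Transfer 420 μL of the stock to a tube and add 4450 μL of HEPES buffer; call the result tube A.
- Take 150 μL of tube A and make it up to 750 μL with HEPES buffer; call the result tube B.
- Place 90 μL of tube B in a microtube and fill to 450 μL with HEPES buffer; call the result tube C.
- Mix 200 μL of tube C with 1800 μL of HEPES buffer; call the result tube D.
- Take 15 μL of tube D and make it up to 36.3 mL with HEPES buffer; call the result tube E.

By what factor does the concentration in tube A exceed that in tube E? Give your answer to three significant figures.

6.05 × 10^5

Step 1: 420 μL + 4450 μL = 4870 μL total → factor 4870/420 = 11.595
Step 2: 150 μL brought to 750 μL → factor 750/150 = 5
Step 3: 90 μL brought to 450 μL → factor 450/90 = 5
Step 4: 200 μL + 1800 μL = 2000 μL total → factor 2000/200 = 10
Step 5: 15 μL brought to 36.3 mL → factor 36300/15 = 2420
Dilution factor to tube A = 11.595; to tube E = 7.0151 × 10^6
[tube A]/[tube E] = (factor to tube E)/(factor to tube A) = 7.0151 × 10^6/11.595 = 6.05 × 10^5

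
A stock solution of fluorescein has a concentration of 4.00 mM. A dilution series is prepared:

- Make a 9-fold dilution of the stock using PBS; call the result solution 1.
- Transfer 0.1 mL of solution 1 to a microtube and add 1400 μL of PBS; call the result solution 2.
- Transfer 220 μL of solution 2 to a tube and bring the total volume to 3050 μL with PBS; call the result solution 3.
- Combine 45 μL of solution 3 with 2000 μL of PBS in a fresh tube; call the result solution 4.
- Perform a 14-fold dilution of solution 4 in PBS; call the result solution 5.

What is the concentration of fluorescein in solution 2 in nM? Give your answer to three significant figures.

Step 1: 9-fold → factor 9
Step 2: 0.1 mL + 1400 μL = 1.5 mL total → factor 1.5/0.1 = 15
Dilution factor through solution 2 = 9 × 15 = 135
[solution 2] = 4.00 mM / 135 = 0.02963 mM = 2.96 × 10^4 nM

2.96 × 10^4 nM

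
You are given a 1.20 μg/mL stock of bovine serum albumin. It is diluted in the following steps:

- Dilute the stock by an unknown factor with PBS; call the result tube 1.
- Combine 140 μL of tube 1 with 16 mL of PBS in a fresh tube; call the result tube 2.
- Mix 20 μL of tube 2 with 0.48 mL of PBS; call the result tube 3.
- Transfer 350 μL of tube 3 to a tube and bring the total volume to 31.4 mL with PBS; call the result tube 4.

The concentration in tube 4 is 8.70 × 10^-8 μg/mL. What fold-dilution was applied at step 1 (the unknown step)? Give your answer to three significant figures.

Step 1: unknown factor x
Step 2: 140 μL + 16 mL = 16140 μL total → factor 16140/140 = 115.29
Step 3: 20 μL + 0.48 mL = 500 μL total → factor 500/20 = 25
Step 4: 350 μL brought to 31.4 mL → factor 31400/350 = 89.714
Product of known-step factors = 2.5857 × 10^5
Overall factor = 1.20 μg/mL / (8.70 × 10^-8 μg/mL) = 1.3793 × 10^7
x = 1.3793 × 10^7 / 2.5857 × 10^5 = 53.3

53.3-fold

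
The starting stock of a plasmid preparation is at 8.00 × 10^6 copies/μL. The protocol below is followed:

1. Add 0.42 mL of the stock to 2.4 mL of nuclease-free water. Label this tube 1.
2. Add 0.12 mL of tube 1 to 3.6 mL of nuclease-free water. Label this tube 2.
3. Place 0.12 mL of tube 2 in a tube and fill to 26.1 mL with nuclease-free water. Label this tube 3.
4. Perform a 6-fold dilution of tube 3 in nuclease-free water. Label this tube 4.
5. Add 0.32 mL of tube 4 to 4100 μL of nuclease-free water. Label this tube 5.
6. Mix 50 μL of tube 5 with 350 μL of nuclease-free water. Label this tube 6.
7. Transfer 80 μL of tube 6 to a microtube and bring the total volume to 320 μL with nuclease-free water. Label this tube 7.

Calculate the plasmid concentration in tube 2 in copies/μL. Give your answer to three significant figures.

Step 1: 0.42 mL + 2.4 mL = 2.82 mL total → factor 2.82/0.42 = 6.7143
Step 2: 0.12 mL + 3.6 mL = 3.72 mL total → factor 3.72/0.12 = 31
Dilution factor through tube 2 = 6.7143 × 31 = 208.14
[tube 2] = 8.00 × 10^6 copies/μL / 208.14 = 3.84 × 10^4 copies/μL

3.84 × 10^4 copies/μL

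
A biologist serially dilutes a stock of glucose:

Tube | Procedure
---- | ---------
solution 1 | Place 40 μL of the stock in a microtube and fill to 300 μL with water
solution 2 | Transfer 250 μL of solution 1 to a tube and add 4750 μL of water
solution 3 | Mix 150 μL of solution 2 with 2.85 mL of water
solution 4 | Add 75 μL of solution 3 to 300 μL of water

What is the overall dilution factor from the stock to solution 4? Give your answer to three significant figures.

Step 1: 40 μL brought to 300 μL → factor 300/40 = 7.5
Step 2: 250 μL + 4750 μL = 5000 μL total → factor 5000/250 = 20
Step 3: 150 μL + 2.85 mL = 3000 μL total → factor 3000/150 = 20
Step 4: 75 μL + 300 μL = 375 μL total → factor 375/75 = 5
Overall dilution factor = 7.5 × 20 × 20 × 5 = 15000

1.50 × 10^4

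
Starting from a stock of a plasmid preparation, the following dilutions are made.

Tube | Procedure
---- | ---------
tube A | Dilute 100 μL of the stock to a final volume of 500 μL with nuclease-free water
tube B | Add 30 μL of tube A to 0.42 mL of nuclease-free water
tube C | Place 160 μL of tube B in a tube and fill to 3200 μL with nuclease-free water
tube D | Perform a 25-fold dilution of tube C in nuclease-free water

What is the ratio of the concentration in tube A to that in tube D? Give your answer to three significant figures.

Step 1: 100 μL brought to 500 μL → factor 500/100 = 5
Step 2: 30 μL + 0.42 mL = 450 μL total → factor 450/30 = 15
Step 3: 160 μL brought to 3200 μL → factor 3200/160 = 20
Step 4: 25-fold → factor 25
Dilution factor to tube A = 5; to tube D = 37500
[tube A]/[tube D] = (factor to tube D)/(factor to tube A) = 37500/5 = 7.50 × 10^3

7.50 × 10^3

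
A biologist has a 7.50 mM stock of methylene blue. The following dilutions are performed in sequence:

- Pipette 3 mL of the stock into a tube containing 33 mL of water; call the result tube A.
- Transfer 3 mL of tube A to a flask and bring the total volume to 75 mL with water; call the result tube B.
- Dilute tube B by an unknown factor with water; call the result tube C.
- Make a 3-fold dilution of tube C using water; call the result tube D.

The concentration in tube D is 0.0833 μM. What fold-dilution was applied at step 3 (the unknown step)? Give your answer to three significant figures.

100-fold

Step 1: 3 mL + 33 mL = 36 mL total → factor 36/3 = 12
Step 2: 3 mL brought to 75 mL → factor 75/3 = 25
Step 3: unknown factor x
Step 4: 3-fold → factor 3
Product of known-step factors = 900
Overall factor = 7.50 mM / (0.0833 μM) = 90036
x = 90036 / 900 = 100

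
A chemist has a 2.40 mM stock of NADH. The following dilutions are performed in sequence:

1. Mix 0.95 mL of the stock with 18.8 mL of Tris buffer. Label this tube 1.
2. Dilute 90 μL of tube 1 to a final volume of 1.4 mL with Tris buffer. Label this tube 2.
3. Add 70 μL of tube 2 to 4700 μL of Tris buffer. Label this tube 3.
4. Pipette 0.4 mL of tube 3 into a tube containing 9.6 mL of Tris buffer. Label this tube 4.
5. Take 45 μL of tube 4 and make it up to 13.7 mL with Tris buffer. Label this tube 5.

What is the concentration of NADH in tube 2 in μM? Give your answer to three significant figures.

Step 1: 0.95 mL + 18.8 mL = 19.75 mL total → factor 19.75/0.95 = 20.789
Step 2: 90 μL brought to 1.4 mL → factor 1400/90 = 15.556
Dilution factor through tube 2 = 20.789 × 15.556 = 323.39
[tube 2] = 2.40 mM / 323.39 = 0.007421 mM = 7.42 μM

7.42 μM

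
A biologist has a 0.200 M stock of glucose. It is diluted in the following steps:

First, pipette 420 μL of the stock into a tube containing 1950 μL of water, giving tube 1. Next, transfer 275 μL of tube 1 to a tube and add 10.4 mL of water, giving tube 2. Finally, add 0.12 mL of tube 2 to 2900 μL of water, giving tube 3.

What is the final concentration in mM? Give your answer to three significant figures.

Step 1: 420 μL + 1950 μL = 2370 μL total → factor 2370/420 = 5.6429
Step 2: 275 μL + 10.4 mL = 10675 μL total → factor 10675/275 = 38.818
Step 3: 0.12 mL + 2900 μL = 3.02 mL total → factor 3.02/0.12 = 25.167
Overall dilution factor = 5.6429 × 38.818 × 25.167 = 5512.6
Final = 0.200 M / 5512.6 = 3.628 × 10^-5 M = 0.0363 mM

0.0363 mM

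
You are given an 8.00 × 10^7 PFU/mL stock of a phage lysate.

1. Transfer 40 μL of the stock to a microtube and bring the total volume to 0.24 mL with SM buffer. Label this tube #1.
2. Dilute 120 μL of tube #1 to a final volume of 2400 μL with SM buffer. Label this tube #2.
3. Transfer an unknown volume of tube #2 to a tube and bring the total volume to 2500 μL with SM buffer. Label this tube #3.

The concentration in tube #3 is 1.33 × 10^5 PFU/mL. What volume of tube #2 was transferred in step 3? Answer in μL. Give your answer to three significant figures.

499 μL

Step 1: 40 μL brought to 0.24 mL → factor 240/40 = 6
Step 2: 120 μL brought to 2400 μL → factor 2400/120 = 20
Step 3: v brought to 2500 μL → factor = 2500 μL/v
Product of known-step factors = 120
Overall factor = 8.00 × 10^7 PFU/mL / (1.33 × 10^5 PFU/mL) = 601.5
Step-3 factor = 601.5 / 120 = 5.0125
v = 2500 μL / 5.0125 = 499 μL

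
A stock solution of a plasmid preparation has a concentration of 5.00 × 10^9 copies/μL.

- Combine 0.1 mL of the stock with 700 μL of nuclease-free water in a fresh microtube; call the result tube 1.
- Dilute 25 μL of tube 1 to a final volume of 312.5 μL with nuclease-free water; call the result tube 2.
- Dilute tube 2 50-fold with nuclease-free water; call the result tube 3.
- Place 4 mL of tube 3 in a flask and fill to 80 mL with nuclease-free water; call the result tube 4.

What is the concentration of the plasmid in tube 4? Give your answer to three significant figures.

5.00 × 10^4 copies/μL

Step 1: 0.1 mL + 700 μL = 0.8 mL total → factor 0.8/0.1 = 8
Step 2: 25 μL brought to 312.5 μL → factor 312.5/25 = 12.5
Step 3: 50-fold → factor 50
Step 4: 4 mL brought to 80 mL → factor 80/4 = 20
Dilution factor through tube 4 = 8 × 12.5 × 50 × 20 = 1 × 10^5
[tube 4] = 5.00 × 10^9 copies/μL / 1 × 10^5 = 5.00 × 10^4 copies/μL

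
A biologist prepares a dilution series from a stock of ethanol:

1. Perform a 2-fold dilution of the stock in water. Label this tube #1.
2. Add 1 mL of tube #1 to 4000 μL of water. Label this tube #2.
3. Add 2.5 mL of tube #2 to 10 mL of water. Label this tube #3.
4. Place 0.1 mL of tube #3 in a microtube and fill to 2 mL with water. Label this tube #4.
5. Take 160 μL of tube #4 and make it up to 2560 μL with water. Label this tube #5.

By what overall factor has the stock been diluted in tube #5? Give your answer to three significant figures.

Step 1: 2-fold → factor 2
Step 2: 1 mL + 4000 μL = 5 mL total → factor 5/1 = 5
Step 3: 2.5 mL + 10 mL = 12.5 mL total → factor 12.5/2.5 = 5
Step 4: 0.1 mL brought to 2 mL → factor 2/0.1 = 20
Step 5: 160 μL brought to 2560 μL → factor 2560/160 = 16
Overall dilution factor = 2 × 5 × 5 × 20 × 16 = 16000

1.60 × 10^4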